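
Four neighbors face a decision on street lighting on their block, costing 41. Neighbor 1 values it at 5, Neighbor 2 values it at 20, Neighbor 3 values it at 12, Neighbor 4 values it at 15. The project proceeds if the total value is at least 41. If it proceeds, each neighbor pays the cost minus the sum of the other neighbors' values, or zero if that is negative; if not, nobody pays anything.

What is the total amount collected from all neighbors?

14

Total value 52 ≥ cost 41, so it is built.
Neighbor 1: others sum to 47; max(0, 41 - 47) = 0.
Neighbor 2: others sum to 32; max(0, 41 - 32) = 9.
Neighbor 3: others sum to 40; max(0, 41 - 40) = 1.
Neighbor 4: others sum to 37; max(0, 41 - 37) = 4.
Total collected = 0 + 9 + 1 + 4 = 14.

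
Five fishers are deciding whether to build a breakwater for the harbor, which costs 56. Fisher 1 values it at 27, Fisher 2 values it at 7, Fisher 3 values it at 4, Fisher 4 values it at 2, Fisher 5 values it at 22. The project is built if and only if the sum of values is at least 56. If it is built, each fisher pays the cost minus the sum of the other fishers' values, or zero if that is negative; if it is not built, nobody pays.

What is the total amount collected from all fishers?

Total value 62 ≥ cost 56, so it is built.
Fisher 1: others sum to 35; max(0, 56 - 35) = 21.
Fisher 2: others sum to 55; max(0, 56 - 55) = 1.
Fisher 3: others sum to 58; max(0, 56 - 58) = 0.
Fisher 4: others sum to 60; max(0, 56 - 60) = 0.
Fisher 5: others sum to 40; max(0, 56 - 40) = 16.
Total collected = 21 + 1 + 0 + 0 + 16 = 38.

38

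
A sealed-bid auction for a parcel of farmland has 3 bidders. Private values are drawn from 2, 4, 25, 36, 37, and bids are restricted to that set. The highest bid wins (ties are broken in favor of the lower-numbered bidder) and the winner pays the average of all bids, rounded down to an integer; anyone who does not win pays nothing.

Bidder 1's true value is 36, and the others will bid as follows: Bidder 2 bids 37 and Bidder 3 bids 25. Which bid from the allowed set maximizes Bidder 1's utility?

37

Bid 2: loses, pays 0, utility 0.
Bid 4: loses, pays 0, utility 0.
Bid 25: loses, pays 0, utility 0.
Bid 36: loses, pays 0, utility 0.
Bid 37: wins, pays 33, utility 36 - 33 = 3.
The best choice is 37 with utility 3.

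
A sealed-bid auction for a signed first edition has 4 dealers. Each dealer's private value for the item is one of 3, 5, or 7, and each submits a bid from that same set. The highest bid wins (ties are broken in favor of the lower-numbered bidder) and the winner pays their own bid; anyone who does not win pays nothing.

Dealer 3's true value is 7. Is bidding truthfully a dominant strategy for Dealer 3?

No

Consider the case where Dealer 1 bids 3, Dealer 2 bids 3 and Dealer 4 bids 3.
Truthful bid 7: wins, pays 7, utility 7 - 7 = 0.
Bid 5 instead: wins, pays 5, utility 7 - 5 = 2.
Since 2 > 0, bidding 5 is strictly better here, so truthful bidding is not dominant.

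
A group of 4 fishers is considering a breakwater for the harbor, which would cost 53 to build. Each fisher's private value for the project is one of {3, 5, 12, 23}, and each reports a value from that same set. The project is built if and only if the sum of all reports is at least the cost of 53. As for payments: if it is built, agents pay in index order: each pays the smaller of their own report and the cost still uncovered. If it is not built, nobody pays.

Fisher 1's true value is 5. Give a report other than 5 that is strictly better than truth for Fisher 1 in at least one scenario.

3

Suppose Fisher 2 reports 5, Fisher 3 reports 23 and Fisher 4 reports 23.
Report 5: project built, pays 5, utility 5 - 5 = 0.
Report 3: project built, pays 3, utility 5 - 3 = 2.
So reporting 3 beats truth here (2 > 0).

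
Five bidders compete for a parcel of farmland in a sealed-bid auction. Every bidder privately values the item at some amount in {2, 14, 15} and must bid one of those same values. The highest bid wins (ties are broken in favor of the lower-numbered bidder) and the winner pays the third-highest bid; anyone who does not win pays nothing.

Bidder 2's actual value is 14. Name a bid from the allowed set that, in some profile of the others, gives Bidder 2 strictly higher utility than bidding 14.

15

Suppose Bidder 1 bids 2, Bidder 3 bids 2, Bidder 4 bids 2 and Bidder 5 bids 15.
Bid 14: loses, pays 0, utility 0.
Bid 15: wins, pays 2, utility 14 - 2 = 12.
So bidding 15 beats truth here (12 > 0).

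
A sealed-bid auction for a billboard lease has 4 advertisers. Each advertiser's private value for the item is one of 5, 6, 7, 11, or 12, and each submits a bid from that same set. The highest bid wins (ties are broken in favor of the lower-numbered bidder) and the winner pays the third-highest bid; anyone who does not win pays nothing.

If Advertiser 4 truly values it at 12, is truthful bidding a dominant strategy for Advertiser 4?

Yes

Check each profile of the others' bids and compare truth against every alternative bid.
Others bid (5, 5, 11): truth gives 7, best alternative gives 0.
Others bid (5, 11, 5): truth gives 7, best alternative gives 0.
Others bid (11, 5, 5): truth gives 7, best alternative gives 0.
Others bid (5, 6, 11): truth gives 6, best alternative gives 0.
Others bid (5, 11, 6): truth gives 6, best alternative gives 0.
Others bid (6, 5, 11): truth gives 6, best alternative gives 0.
(Remaining 119 profiles checked similarly; truth is weakly best in each.)
In every case the truthful bid is at least as good as any alternative, so it is a dominant strategy.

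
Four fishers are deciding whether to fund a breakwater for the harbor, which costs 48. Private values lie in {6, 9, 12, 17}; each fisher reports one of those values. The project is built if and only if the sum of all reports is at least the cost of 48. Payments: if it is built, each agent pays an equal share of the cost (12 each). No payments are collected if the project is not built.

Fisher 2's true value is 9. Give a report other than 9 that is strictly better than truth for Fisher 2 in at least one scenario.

6

Suppose Fisher 1 reports 6, Fisher 3 reports 17 and Fisher 4 reports 17.
Report 9: project built, pays 12, utility 9 - 12 = -3.
Report 6: project not built, utility 0.
So reporting 6 beats truth here (0 > -3).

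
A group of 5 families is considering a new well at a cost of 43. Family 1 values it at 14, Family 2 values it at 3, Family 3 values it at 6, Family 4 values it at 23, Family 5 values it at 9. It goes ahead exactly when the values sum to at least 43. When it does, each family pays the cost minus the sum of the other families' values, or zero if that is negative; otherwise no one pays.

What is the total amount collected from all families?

Total value 55 ≥ cost 43, so it is built.
Family 1: others sum to 41; max(0, 43 - 41) = 2.
Family 2: others sum to 52; max(0, 43 - 52) = 0.
Family 3: others sum to 49; max(0, 43 - 49) = 0.
Family 4: others sum to 32; max(0, 43 - 32) = 11.
Family 5: others sum to 46; max(0, 43 - 46) = 0.
Total collected = 2 + 0 + 0 + 11 + 0 = 13.

13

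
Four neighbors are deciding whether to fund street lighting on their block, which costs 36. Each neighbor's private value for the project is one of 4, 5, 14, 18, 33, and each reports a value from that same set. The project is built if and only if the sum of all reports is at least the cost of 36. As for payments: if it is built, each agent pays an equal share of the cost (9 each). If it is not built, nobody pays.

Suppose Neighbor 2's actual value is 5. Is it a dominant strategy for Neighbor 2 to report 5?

Check each profile of the others' reports and compare truth against every alternative report.
Others report (4, 4, 33): truth gives -4, best alternative gives -4.
Others report (4, 5, 33): truth gives -4, best alternative gives -4.
Others report (4, 14, 14): truth gives -4, best alternative gives -4.
Others report (4, 14, 18): truth gives -4, best alternative gives -4.
Others report (4, 14, 33): truth gives -4, best alternative gives -4.
Others report (4, 18, 14): truth gives -4, best alternative gives -4.
(Remaining 119 profiles checked similarly; truth is weakly best in each.)
In every case the truthful report is at least as good as any alternative, so it is a dominant strategy.

Yes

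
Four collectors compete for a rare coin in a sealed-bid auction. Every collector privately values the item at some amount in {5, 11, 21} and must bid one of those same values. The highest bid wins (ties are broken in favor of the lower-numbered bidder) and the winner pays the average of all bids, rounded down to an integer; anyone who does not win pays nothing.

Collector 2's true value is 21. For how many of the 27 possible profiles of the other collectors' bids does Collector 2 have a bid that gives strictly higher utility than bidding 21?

Others bid (5, 5, 5): truth gives 12; bid 11 gives 15 > 12. Violating.
Others bid (5, 5, 11): truth gives 11; bid 11 gives 13 > 11. Violating.
Others bid (5, 11, 5): truth gives 11; bid 11 gives 13 > 11. Violating.
Others bid (5, 11, 11): truth gives 9; bid 11 gives 12 > 9. Violating.
Others bid (5, 5, 21): truth gives 8; no alternative beats it.
Others bid (5, 11, 21): truth gives 7; no alternative beats it.
(Checking all 27 profiles: 4 have a profitable deviation, 23 do not.)

4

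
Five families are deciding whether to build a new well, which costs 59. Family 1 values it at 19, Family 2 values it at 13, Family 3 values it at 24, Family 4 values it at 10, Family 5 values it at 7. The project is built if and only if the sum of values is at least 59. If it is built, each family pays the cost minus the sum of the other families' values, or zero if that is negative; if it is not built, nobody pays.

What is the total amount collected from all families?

Total value 73 ≥ cost 59, so it is built.
Family 1: others sum to 54; max(0, 59 - 54) = 5.
Family 2: others sum to 60; max(0, 59 - 60) = 0.
Family 3: others sum to 49; max(0, 59 - 49) = 10.
Family 4: others sum to 63; max(0, 59 - 63) = 0.
Family 5: others sum to 66; max(0, 59 - 66) = 0.
Total collected = 5 + 0 + 10 + 0 + 0 = 15.

15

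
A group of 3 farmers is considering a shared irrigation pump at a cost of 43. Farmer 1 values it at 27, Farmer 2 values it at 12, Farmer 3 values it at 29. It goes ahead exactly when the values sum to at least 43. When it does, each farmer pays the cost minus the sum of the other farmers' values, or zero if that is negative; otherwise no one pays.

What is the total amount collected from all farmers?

Total value 68 ≥ cost 43, so it is built.
Farmer 1: others sum to 41; max(0, 43 - 41) = 2.
Farmer 2: others sum to 56; max(0, 43 - 56) = 0.
Farmer 3: others sum to 39; max(0, 43 - 39) = 4.
Total collected = 2 + 0 + 4 = 6.

6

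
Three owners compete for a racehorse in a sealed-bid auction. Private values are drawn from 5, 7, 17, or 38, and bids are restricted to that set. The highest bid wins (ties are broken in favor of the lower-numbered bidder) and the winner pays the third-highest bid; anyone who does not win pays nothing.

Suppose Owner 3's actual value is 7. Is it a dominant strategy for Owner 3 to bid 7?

Consider the case where Owner 1 bids 5 and Owner 2 bids 7.
Truthful bid 7: loses, pays 0, utility 0.
Bid 17 instead: wins, pays 5, utility 7 - 5 = 2.
Since 2 > 0, bidding 17 is strictly better here, so truthful bidding is not dominant.

No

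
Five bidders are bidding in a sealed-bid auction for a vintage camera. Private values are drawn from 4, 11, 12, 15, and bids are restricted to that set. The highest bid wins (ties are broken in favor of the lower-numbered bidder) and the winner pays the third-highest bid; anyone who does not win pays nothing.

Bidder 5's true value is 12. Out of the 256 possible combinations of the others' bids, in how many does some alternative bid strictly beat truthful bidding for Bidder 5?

32

Others bid (4, 4, 4, 12): truth gives 0; bid 15 gives 8 > 0. Violating.
Others bid (4, 4, 11, 12): truth gives 0; bid 15 gives 1 > 0. Violating.
Others bid (4, 4, 12, 4): truth gives 0; bid 15 gives 8 > 0. Violating.
Others bid (4, 4, 12, 11): truth gives 0; bid 15 gives 1 > 0. Violating.
Others bid (4, 4, 4, 4): truth gives 8; no alternative beats it.
Others bid (4, 4, 4, 11): truth gives 8; no alternative beats it.
(Checking all 256 profiles: 32 have a profitable deviation, 224 do not.)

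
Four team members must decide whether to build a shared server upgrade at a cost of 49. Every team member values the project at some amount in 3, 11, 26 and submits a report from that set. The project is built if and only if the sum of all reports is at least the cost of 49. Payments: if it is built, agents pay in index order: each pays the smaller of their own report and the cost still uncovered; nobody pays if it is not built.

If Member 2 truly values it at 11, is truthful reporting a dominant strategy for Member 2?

No

Consider the case where Member 1 reports 3, Member 3 reports 26 and Member 4 reports 26.
Truthful report 11: project built, pays 11, utility 11 - 11 = 0.
Report 3 instead: project built, pays 3, utility 11 - 3 = 8.
Since 8 > 0, reporting 3 is strictly better here, so truthful reporting is not dominant.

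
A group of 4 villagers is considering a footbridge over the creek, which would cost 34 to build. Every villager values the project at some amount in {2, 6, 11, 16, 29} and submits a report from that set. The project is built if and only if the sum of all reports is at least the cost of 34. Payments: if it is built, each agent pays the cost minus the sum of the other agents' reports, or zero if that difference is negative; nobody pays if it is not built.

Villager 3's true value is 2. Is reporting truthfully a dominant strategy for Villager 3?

Yes

Check each profile of the others' reports and compare truth against every alternative report.
Others report (6, 6, 16): truth gives 0, best alternative gives -4.
Others report (6, 11, 11): truth gives 0, best alternative gives -4.
Others report (6, 16, 6): truth gives 0, best alternative gives -4.
Others report (11, 6, 11): truth gives 0, best alternative gives -4.
Others report (11, 11, 6): truth gives 0, best alternative gives -4.
Others report (16, 6, 6): truth gives 0, best alternative gives -4.
(Remaining 119 profiles checked similarly; truth is weakly best in each.)
In every case the truthful report is at least as good as any alternative, so it is a dominant strategy.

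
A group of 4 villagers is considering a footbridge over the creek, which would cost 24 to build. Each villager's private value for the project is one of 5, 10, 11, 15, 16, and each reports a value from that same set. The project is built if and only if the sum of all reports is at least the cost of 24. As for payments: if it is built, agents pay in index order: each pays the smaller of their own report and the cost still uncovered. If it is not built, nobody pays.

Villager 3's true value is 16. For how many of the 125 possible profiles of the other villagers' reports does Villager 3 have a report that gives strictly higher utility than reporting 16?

25

Others report (5, 5, 5): truth gives 2; report 10 gives 6 > 2. Violating.
Others report (5, 5, 10): truth gives 2; report 5 gives 11 > 2. Violating.
Others report (5, 5, 11): truth gives 2; report 5 gives 11 > 2. Violating.
Others report (5, 5, 15): truth gives 2; report 5 gives 11 > 2. Violating.
Others report (5, 15, 5): truth gives 12; no alternative beats it.
Others report (5, 15, 10): truth gives 12; no alternative beats it.
(Checking all 125 profiles: 25 have a profitable deviation, 100 do not.)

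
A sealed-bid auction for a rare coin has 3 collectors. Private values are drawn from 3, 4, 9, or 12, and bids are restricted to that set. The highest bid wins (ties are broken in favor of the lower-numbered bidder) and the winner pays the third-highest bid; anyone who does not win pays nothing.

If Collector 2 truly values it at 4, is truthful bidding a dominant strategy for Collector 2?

Consider the case where Collector 1 bids 3 and Collector 3 bids 9.
Truthful bid 4: loses, pays 0, utility 0.
Bid 9 instead: wins, pays 3, utility 4 - 3 = 1.
Since 1 > 0, bidding 9 is strictly better here, so truthful bidding is not dominant.

No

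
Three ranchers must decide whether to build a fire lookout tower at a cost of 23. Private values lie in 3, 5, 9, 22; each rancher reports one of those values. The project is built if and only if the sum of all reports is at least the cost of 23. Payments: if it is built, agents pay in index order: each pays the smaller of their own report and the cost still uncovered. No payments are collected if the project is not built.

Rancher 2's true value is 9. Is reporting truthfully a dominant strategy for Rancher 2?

No

Consider the case where Rancher 1 reports 3 and Rancher 3 reports 22.
Truthful report 9: project built, pays 9, utility 9 - 9 = 0.
Report 3 instead: project built, pays 3, utility 9 - 3 = 6.
Since 6 > 0, reporting 3 is strictly better here, so truthful reporting is not dominant.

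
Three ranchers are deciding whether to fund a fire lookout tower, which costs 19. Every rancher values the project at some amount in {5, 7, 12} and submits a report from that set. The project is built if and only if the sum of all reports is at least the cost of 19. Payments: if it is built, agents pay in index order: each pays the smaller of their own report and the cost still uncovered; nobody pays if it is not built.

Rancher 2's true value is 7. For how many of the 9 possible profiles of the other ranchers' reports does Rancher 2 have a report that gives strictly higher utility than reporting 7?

6

Others report (5, 12): truth gives 0; report 5 gives 2 > 0. Violating.
Others report (7, 7): truth gives 0; report 5 gives 2 > 0. Violating.
Others report (7, 12): truth gives 0; report 5 gives 2 > 0. Violating.
Others report (12, 5): truth gives 0; report 5 gives 2 > 0. Violating.
Others report (5, 5): truth gives 0; no alternative beats it.
Others report (5, 7): truth gives 0; no alternative beats it.
(Checking all 9 profiles: 6 have a profitable deviation, 3 do not.)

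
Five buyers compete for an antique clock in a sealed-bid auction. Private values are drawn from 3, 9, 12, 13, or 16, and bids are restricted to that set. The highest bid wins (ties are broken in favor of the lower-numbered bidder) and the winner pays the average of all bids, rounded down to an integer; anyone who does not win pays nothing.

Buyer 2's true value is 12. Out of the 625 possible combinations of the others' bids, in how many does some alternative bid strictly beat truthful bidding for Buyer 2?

Others bid (3, 3, 3, 9): truth gives 6; bid 9 gives 7 > 6. Violating.
Others bid (3, 3, 3, 13): truth gives 0; bid 13 gives 5 > 0. Violating.
Others bid (3, 3, 3, 16): truth gives 0; bid 16 gives 4 > 0. Violating.
Others bid (3, 3, 9, 3): truth gives 6; bid 9 gives 7 > 6. Violating.
Others bid (3, 3, 3, 3): truth gives 8; no alternative beats it.
Others bid (3, 3, 3, 12): truth gives 6; no alternative beats it.
(Checking all 625 profiles: 261 have a profitable deviation, 364 do not.)

261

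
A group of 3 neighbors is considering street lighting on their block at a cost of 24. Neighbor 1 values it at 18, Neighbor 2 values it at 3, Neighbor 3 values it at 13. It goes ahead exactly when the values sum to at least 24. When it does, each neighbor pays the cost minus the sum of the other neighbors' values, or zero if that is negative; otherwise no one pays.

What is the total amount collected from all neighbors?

11

Total value 34 ≥ cost 24, so it is built.
Neighbor 1: others sum to 16; max(0, 24 - 16) = 8.
Neighbor 2: others sum to 31; max(0, 24 - 31) = 0.
Neighbor 3: others sum to 21; max(0, 24 - 21) = 3.
Total collected = 8 + 0 + 3 = 11.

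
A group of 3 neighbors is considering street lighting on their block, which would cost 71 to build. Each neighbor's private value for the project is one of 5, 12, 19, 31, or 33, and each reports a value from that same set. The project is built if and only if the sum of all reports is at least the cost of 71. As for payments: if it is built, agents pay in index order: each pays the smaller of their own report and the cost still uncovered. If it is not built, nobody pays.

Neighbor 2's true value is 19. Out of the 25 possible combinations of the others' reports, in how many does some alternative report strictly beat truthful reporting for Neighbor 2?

4

Others report (31, 31): truth gives 0; report 12 gives 7 > 0. Violating.
Others report (31, 33): truth gives 0; report 12 gives 7 > 0. Violating.
Others report (33, 31): truth gives 0; report 12 gives 7 > 0. Violating.
Others report (33, 33): truth gives 0; report 5 gives 14 > 0. Violating.
Others report (5, 5): truth gives 0; no alternative beats it.
Others report (5, 12): truth gives 0; no alternative beats it.
(Checking all 25 profiles: 4 have a profitable deviation, 21 do not.)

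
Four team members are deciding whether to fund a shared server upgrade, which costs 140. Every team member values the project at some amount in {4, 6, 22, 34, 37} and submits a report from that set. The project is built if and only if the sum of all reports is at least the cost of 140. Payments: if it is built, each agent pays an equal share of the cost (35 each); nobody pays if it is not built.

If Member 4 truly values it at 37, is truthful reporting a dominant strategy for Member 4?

Yes

Check each profile of the others' reports and compare truth against every alternative report.
Others report (34, 34, 37): truth gives 2, best alternative gives 0.
Others report (34, 37, 34): truth gives 2, best alternative gives 0.
Others report (37, 34, 34): truth gives 2, best alternative gives 0.
Others report (34, 37, 37): truth gives 2, best alternative gives 2.
Others report (37, 34, 37): truth gives 2, best alternative gives 2.
Others report (37, 37, 34): truth gives 2, best alternative gives 2.
(Remaining 119 profiles checked similarly; truth is weakly best in each.)
In every case the truthful report is at least as good as any alternative, so it is a dominant strategy.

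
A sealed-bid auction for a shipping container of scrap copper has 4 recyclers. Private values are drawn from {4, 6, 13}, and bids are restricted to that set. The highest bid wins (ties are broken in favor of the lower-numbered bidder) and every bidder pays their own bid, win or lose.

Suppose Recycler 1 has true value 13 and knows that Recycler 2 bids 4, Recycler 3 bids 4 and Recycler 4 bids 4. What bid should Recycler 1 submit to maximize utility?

Bid 4: wins, pays 4, utility 13 - 4 = 9.
Bid 6: wins, pays 6, utility 13 - 6 = 7.
Bid 13: wins, pays 13, utility 13 - 13 = 0.
The best choice is 4 with utility 9.

4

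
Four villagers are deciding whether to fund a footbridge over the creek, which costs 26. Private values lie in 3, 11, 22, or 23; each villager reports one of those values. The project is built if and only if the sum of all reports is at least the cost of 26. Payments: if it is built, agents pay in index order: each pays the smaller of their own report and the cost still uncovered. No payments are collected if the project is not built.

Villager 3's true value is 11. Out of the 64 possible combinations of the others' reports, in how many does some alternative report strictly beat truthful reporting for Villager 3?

Others report (3, 3, 22): truth gives 0; report 3 gives 8 > 0. Violating.
Others report (3, 3, 23): truth gives 0; report 3 gives 8 > 0. Violating.
Others report (3, 11, 11): truth gives 0; report 3 gives 8 > 0. Violating.
Others report (3, 11, 22): truth gives 0; report 3 gives 8 > 0. Violating.
Others report (3, 3, 3): truth gives 0; no alternative beats it.
Others report (3, 3, 11): truth gives 0; no alternative beats it.
(Checking all 64 profiles: 12 have a profitable deviation, 52 do not.)

12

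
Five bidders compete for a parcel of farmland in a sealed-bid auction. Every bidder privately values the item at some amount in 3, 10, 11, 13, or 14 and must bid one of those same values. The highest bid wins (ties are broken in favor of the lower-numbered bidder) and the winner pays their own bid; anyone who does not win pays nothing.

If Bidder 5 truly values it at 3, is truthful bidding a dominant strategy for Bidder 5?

Yes

Check each profile of the others' bids and compare truth against every alternative bid.
Others bid (3, 3, 3, 3): truth gives 0, best alternative gives -7.
Others bid (3, 3, 3, 10): truth gives 0, best alternative gives 0.
Others bid (3, 3, 3, 11): truth gives 0, best alternative gives 0.
Others bid (3, 3, 3, 13): truth gives 0, best alternative gives 0.
Others bid (3, 3, 3, 14): truth gives 0, best alternative gives 0.
Others bid (3, 3, 10, 3): truth gives 0, best alternative gives 0.
(Remaining 619 profiles checked similarly; truth is weakly best in each.)
In every case the truthful bid is at least as good as any alternative, so it is a dominant strategy.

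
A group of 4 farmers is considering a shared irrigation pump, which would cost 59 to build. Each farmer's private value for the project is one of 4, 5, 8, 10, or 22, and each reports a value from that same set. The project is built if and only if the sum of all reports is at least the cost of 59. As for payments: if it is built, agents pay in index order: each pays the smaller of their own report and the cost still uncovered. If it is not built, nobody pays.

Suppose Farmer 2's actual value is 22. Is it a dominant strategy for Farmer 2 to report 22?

No

Consider the case where Farmer 1 reports 5, Farmer 3 reports 22 and Farmer 4 reports 22.
Truthful report 22: project built, pays 22, utility 22 - 22 = 0.
Report 10 instead: project built, pays 10, utility 22 - 10 = 12.
Since 12 > 0, reporting 10 is strictly better here, so truthful reporting is not dominant.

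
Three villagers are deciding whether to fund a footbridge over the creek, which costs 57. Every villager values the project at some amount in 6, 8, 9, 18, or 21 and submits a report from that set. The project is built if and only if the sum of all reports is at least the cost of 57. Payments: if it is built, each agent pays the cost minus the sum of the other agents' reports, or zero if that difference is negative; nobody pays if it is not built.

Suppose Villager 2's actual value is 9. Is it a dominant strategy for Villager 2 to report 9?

Yes

Check each profile of the others' reports and compare truth against every alternative report.
Others report (6, 6): truth gives 0, best alternative gives 0.
Others report (6, 8): truth gives 0, best alternative gives 0.
Others report (6, 9): truth gives 0, best alternative gives 0.
Others report (6, 18): truth gives 0, best alternative gives 0.
Others report (6, 21): truth gives 0, best alternative gives 0.
Others report (8, 6): truth gives 0, best alternative gives 0.
(Remaining 19 profiles checked similarly; truth is weakly best in each.)
In every case the truthful report is at least as good as any alternative, so it is a dominant strategy.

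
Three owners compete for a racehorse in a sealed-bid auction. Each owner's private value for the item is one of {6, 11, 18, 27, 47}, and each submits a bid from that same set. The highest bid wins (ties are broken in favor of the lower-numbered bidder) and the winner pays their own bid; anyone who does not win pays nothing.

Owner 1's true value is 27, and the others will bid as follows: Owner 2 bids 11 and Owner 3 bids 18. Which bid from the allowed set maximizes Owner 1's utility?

18

Bid 6: loses, pays 0, utility 0.
Bid 11: loses, pays 0, utility 0.
Bid 18: wins, pays 18, utility 27 - 18 = 9.
Bid 27: wins, pays 27, utility 27 - 27 = 0.
Bid 47: wins, pays 47, utility 27 - 47 = -20.
The best choice is 18 with utility 9.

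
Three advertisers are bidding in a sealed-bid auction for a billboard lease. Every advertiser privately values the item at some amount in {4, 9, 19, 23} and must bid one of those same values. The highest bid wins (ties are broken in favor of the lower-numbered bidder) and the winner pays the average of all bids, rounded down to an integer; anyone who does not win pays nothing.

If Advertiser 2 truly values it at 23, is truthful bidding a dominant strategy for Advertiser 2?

No

Consider the case where Advertiser 1 bids 4 and Advertiser 3 bids 4.
Truthful bid 23: wins, pays 10, utility 23 - 10 = 13.
Bid 9 instead: wins, pays 5, utility 23 - 5 = 18.
Since 18 > 13, bidding 9 is strictly better here, so truthful bidding is not dominant.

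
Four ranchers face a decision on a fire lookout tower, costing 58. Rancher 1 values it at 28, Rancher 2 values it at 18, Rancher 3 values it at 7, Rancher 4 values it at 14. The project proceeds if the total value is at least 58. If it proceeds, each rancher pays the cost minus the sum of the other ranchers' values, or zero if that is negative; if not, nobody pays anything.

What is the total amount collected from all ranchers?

Total value 67 ≥ cost 58, so it is built.
Rancher 1: others sum to 39; max(0, 58 - 39) = 19.
Rancher 2: others sum to 49; max(0, 58 - 49) = 9.
Rancher 3: others sum to 60; max(0, 58 - 60) = 0.
Rancher 4: others sum to 53; max(0, 58 - 53) = 5.
Total collected = 19 + 9 + 0 + 5 = 33.

33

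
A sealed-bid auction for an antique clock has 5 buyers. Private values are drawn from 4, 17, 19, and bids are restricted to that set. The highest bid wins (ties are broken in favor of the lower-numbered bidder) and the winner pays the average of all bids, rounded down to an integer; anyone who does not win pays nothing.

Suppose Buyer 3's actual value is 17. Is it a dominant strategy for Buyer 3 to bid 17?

Consider the case where Buyer 1 bids 4, Buyer 2 bids 4, Buyer 4 bids 4 and Buyer 5 bids 19.
Truthful bid 17: loses, pays 0, utility 0.
Bid 19 instead: wins, pays 10, utility 17 - 10 = 7.
Since 7 > 0, bidding 19 is strictly better here, so truthful bidding is not dominant.

No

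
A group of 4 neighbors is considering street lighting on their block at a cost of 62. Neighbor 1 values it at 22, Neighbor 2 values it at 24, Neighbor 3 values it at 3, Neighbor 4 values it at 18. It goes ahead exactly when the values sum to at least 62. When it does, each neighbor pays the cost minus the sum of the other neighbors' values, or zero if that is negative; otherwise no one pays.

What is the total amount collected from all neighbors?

49

Total value 67 ≥ cost 62, so it is built.
Neighbor 1: others sum to 45; max(0, 62 - 45) = 17.
Neighbor 2: others sum to 43; max(0, 62 - 43) = 19.
Neighbor 3: others sum to 64; max(0, 62 - 64) = 0.
Neighbor 4: others sum to 49; max(0, 62 - 49) = 13.
Total collected = 17 + 19 + 0 + 13 = 49.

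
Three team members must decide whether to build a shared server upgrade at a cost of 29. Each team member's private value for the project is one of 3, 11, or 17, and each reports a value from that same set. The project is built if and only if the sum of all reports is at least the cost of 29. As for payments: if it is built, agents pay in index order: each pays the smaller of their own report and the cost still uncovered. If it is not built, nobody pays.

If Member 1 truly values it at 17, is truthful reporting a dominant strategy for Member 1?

Consider the case where Member 2 reports 3 and Member 3 reports 17.
Truthful report 17: project built, pays 17, utility 17 - 17 = 0.
Report 11 instead: project built, pays 11, utility 17 - 11 = 6.
Since 6 > 0, reporting 11 is strictly better here, so truthful reporting is not dominant.

No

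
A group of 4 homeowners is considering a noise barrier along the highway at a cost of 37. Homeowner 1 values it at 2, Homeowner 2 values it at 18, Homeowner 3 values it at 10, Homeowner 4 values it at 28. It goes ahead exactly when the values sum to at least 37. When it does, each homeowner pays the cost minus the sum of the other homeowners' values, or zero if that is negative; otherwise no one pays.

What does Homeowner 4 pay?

Total value 58 ≥ cost 37, so the project is built.
The other homeowners' values sum to 30.
Cost minus that sum is 37 - 30 = 7.

7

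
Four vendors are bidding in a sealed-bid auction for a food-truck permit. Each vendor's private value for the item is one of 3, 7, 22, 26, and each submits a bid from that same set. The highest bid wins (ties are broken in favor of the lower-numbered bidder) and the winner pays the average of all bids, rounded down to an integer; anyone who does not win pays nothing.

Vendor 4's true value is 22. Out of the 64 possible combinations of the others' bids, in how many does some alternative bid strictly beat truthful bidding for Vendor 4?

Others bid (3, 3, 3): truth gives 15; bid 7 gives 18 > 15. Violating.
Others bid (3, 3, 22): truth gives 0; bid 26 gives 9 > 0. Violating.
Others bid (3, 7, 22): truth gives 0; bid 26 gives 8 > 0. Violating.
Others bid (3, 22, 3): truth gives 0; bid 26 gives 9 > 0. Violating.
Others bid (3, 3, 7): truth gives 14; no alternative beats it.
Others bid (3, 3, 26): truth gives 0; no alternative beats it.
(Checking all 64 profiles: 19 have a profitable deviation, 45 do not.)

19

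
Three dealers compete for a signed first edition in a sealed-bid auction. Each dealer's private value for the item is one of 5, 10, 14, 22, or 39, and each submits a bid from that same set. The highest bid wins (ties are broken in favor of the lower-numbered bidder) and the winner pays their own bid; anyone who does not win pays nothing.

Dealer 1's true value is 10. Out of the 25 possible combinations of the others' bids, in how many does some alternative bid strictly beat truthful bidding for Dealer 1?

1

Others bid (5, 5): truth gives 0; bid 5 gives 5 > 0. Violating.
Others bid (5, 10): truth gives 0; no alternative beats it.
Others bid (5, 14): truth gives 0; no alternative beats it.
(Checking all 25 profiles: 1 has a profitable deviation, 24 do not.)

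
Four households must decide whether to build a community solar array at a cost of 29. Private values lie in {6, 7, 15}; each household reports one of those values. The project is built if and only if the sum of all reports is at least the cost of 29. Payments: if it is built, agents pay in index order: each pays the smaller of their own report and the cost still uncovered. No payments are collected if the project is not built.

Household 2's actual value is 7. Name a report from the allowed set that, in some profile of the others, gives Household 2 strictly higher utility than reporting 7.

6

Suppose Household 1 reports 6, Household 3 reports 6 and Household 4 reports 15.
Report 7: project built, pays 7, utility 7 - 7 = 0.
Report 6: project built, pays 6, utility 7 - 6 = 1.
So reporting 6 beats truth here (1 > 0).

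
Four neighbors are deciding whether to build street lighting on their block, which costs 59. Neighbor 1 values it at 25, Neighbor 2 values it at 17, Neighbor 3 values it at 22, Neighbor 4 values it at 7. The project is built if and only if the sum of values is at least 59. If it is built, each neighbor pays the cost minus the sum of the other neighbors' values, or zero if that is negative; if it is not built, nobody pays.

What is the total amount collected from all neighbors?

Total value 71 ≥ cost 59, so it is built.
Neighbor 1: others sum to 46; max(0, 59 - 46) = 13.
Neighbor 2: others sum to 54; max(0, 59 - 54) = 5.
Neighbor 3: others sum to 49; max(0, 59 - 49) = 10.
Neighbor 4: others sum to 64; max(0, 59 - 64) = 0.
Total collected = 13 + 5 + 10 + 0 = 28.

28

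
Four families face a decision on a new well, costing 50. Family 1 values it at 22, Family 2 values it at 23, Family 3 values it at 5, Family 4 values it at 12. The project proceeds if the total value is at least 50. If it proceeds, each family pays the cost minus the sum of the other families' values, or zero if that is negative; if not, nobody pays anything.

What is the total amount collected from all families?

21

Total value 62 ≥ cost 50, so it is built.
Family 1: others sum to 40; max(0, 50 - 40) = 10.
Family 2: others sum to 39; max(0, 50 - 39) = 11.
Family 3: others sum to 57; max(0, 50 - 57) = 0.
Family 4: others sum to 50; max(0, 50 - 50) = 0.
Total collected = 10 + 11 + 0 + 0 = 21.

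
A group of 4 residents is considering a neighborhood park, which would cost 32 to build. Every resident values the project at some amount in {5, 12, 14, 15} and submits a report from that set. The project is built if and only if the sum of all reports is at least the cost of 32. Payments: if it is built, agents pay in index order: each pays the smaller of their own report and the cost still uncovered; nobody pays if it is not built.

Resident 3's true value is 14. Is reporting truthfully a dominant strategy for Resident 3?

No

Consider the case where Resident 1 reports 5, Resident 2 reports 5 and Resident 4 reports 12.
Truthful report 14: project built, pays 14, utility 14 - 14 = 0.
Report 12 instead: project built, pays 12, utility 14 - 12 = 2.
Since 2 > 0, reporting 12 is strictly better here, so truthful reporting is not dominant.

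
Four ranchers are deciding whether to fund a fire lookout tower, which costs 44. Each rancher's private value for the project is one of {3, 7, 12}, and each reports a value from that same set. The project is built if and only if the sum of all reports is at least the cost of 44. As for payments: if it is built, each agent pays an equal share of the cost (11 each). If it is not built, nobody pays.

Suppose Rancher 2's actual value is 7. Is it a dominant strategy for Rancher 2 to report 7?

Check each profile of the others' reports and compare truth against every alternative report.
Others report (3, 3, 3): truth gives 0, best alternative gives 0.
Others report (3, 3, 7): truth gives 0, best alternative gives 0.
Others report (3, 3, 12): truth gives 0, best alternative gives 0.
Others report (3, 7, 3): truth gives 0, best alternative gives 0.
Others report (3, 7, 7): truth gives 0, best alternative gives 0.
Others report (3, 7, 12): truth gives 0, best alternative gives 0.
(Remaining 21 profiles checked similarly; truth is weakly best in each.)
In every case the truthful report is at least as good as any alternative, so it is a dominant strategy.

Yes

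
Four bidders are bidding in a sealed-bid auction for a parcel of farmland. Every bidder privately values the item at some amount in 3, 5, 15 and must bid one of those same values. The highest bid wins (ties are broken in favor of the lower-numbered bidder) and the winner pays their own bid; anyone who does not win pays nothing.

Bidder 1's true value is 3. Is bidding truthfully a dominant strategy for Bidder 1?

Yes

Check each profile of the others' bids and compare truth against every alternative bid.
Others bid (3, 3, 3): truth gives 0, best alternative gives -2.
Others bid (3, 3, 5): truth gives 0, best alternative gives -2.
Others bid (3, 5, 3): truth gives 0, best alternative gives -2.
Others bid (3, 5, 5): truth gives 0, best alternative gives -2.
Others bid (5, 3, 3): truth gives 0, best alternative gives -2.
Others bid (5, 3, 5): truth gives 0, best alternative gives -2.
(Remaining 21 profiles checked similarly; truth is weakly best in each.)
In every case the truthful bid is at least as good as any alternative, so it is a dominant strategy.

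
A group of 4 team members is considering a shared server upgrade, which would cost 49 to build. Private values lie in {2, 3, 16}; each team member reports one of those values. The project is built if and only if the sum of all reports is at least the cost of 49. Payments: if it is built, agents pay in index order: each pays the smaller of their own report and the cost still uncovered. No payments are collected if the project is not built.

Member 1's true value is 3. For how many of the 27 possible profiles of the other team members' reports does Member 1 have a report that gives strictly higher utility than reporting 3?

1

Others report (16, 16, 16): truth gives 0; report 2 gives 1 > 0. Violating.
Others report (2, 2, 2): truth gives 0; no alternative beats it.
Others report (2, 2, 3): truth gives 0; no alternative beats it.
(Checking all 27 profiles: 1 has a profitable deviation, 26 do not.)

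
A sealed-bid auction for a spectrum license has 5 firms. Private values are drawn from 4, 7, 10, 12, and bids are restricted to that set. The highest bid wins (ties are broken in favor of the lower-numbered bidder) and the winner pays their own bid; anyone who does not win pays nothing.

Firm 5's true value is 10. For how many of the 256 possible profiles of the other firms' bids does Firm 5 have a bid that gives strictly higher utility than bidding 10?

Others bid (4, 4, 4, 4): truth gives 0; bid 7 gives 3 > 0. Violating.
Others bid (4, 4, 4, 7): truth gives 0; no alternative beats it.
Others bid (4, 4, 4, 10): truth gives 0; no alternative beats it.
(Checking all 256 profiles: 1 has a profitable deviation, 255 do not.)

1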